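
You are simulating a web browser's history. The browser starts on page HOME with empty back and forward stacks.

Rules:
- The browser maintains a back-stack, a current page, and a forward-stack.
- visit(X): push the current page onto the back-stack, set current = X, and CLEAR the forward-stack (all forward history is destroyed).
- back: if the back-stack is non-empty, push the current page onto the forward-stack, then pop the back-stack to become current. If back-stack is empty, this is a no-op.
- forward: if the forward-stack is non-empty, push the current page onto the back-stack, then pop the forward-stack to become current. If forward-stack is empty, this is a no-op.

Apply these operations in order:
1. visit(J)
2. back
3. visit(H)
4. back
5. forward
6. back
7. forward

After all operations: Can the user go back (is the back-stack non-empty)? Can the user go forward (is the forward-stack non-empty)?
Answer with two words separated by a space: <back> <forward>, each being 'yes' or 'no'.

After 1 (visit(J)): cur=J back=1 fwd=0
After 2 (back): cur=HOME back=0 fwd=1
After 3 (visit(H)): cur=H back=1 fwd=0
After 4 (back): cur=HOME back=0 fwd=1
After 5 (forward): cur=H back=1 fwd=0
After 6 (back): cur=HOME back=0 fwd=1
After 7 (forward): cur=H back=1 fwd=0

Answer: yes no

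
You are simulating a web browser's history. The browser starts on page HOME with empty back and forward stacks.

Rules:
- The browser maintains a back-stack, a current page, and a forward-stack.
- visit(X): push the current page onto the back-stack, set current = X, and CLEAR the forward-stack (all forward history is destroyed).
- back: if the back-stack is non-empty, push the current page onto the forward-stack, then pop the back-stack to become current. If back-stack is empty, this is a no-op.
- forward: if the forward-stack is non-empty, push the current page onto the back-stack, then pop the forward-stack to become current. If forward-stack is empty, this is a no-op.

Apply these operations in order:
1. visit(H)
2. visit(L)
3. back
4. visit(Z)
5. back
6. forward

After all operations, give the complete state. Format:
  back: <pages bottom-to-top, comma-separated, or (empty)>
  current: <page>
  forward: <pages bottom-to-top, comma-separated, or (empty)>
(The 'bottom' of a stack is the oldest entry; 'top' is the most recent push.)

Answer: back: HOME,H
current: Z
forward: (empty)

Derivation:
After 1 (visit(H)): cur=H back=1 fwd=0
After 2 (visit(L)): cur=L back=2 fwd=0
After 3 (back): cur=H back=1 fwd=1
After 4 (visit(Z)): cur=Z back=2 fwd=0
After 5 (back): cur=H back=1 fwd=1
After 6 (forward): cur=Z back=2 fwd=0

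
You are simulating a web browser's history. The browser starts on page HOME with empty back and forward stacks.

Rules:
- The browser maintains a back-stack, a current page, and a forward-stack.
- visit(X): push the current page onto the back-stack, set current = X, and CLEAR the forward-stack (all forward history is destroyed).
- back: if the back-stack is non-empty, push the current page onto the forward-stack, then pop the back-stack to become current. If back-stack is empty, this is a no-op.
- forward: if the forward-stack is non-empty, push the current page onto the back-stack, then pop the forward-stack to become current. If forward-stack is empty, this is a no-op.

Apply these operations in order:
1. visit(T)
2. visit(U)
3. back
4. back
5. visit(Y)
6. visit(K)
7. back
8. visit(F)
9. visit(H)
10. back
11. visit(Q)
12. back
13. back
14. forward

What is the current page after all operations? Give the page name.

After 1 (visit(T)): cur=T back=1 fwd=0
After 2 (visit(U)): cur=U back=2 fwd=0
After 3 (back): cur=T back=1 fwd=1
After 4 (back): cur=HOME back=0 fwd=2
After 5 (visit(Y)): cur=Y back=1 fwd=0
After 6 (visit(K)): cur=K back=2 fwd=0
After 7 (back): cur=Y back=1 fwd=1
After 8 (visit(F)): cur=F back=2 fwd=0
After 9 (visit(H)): cur=H back=3 fwd=0
After 10 (back): cur=F back=2 fwd=1
After 11 (visit(Q)): cur=Q back=3 fwd=0
After 12 (back): cur=F back=2 fwd=1
After 13 (back): cur=Y back=1 fwd=2
After 14 (forward): cur=F back=2 fwd=1

Answer: F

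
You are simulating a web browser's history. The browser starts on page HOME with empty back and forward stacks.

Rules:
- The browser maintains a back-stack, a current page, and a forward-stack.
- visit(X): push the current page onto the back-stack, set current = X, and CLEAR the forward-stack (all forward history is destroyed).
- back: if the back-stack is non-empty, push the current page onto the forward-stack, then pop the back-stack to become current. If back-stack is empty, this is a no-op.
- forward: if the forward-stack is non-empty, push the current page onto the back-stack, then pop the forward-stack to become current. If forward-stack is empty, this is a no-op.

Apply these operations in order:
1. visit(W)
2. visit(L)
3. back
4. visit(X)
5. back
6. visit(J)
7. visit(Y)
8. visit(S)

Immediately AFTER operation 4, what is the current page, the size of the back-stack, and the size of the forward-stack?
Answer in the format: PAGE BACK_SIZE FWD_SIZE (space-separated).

After 1 (visit(W)): cur=W back=1 fwd=0
After 2 (visit(L)): cur=L back=2 fwd=0
After 3 (back): cur=W back=1 fwd=1
After 4 (visit(X)): cur=X back=2 fwd=0

X 2 0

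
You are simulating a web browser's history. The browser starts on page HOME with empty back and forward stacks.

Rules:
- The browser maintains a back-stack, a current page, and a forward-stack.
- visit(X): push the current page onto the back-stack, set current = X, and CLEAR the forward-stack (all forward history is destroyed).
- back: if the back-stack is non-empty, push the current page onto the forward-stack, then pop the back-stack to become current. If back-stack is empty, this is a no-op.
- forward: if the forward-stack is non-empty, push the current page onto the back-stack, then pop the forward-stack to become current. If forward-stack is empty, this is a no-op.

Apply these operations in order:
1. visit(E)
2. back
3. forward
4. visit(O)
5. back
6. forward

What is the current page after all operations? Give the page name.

After 1 (visit(E)): cur=E back=1 fwd=0
After 2 (back): cur=HOME back=0 fwd=1
After 3 (forward): cur=E back=1 fwd=0
After 4 (visit(O)): cur=O back=2 fwd=0
After 5 (back): cur=E back=1 fwd=1
After 6 (forward): cur=O back=2 fwd=0

Answer: O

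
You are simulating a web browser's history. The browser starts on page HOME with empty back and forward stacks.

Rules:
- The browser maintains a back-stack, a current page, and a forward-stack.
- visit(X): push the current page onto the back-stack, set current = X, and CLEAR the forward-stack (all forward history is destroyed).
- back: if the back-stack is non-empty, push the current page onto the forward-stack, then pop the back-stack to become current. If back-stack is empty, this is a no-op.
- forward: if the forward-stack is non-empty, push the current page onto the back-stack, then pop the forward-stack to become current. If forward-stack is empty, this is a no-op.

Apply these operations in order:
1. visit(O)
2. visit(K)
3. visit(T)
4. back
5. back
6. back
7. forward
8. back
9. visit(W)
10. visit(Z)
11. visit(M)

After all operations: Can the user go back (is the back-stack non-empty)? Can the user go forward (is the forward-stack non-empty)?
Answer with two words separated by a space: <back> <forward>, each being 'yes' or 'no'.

After 1 (visit(O)): cur=O back=1 fwd=0
After 2 (visit(K)): cur=K back=2 fwd=0
After 3 (visit(T)): cur=T back=3 fwd=0
After 4 (back): cur=K back=2 fwd=1
After 5 (back): cur=O back=1 fwd=2
After 6 (back): cur=HOME back=0 fwd=3
After 7 (forward): cur=O back=1 fwd=2
After 8 (back): cur=HOME back=0 fwd=3
After 9 (visit(W)): cur=W back=1 fwd=0
After 10 (visit(Z)): cur=Z back=2 fwd=0
After 11 (visit(M)): cur=M back=3 fwd=0

Answer: yes no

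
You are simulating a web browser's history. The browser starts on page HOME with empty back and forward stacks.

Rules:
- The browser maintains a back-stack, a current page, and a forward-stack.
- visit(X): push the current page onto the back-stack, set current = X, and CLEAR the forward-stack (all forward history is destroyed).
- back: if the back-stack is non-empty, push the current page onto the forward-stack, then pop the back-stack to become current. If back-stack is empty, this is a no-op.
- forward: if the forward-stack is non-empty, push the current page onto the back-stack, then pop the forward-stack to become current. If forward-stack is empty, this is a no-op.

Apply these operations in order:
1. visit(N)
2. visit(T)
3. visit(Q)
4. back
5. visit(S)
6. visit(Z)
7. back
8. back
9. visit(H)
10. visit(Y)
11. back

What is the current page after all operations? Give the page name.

Answer: H

Derivation:
After 1 (visit(N)): cur=N back=1 fwd=0
After 2 (visit(T)): cur=T back=2 fwd=0
After 3 (visit(Q)): cur=Q back=3 fwd=0
After 4 (back): cur=T back=2 fwd=1
After 5 (visit(S)): cur=S back=3 fwd=0
After 6 (visit(Z)): cur=Z back=4 fwd=0
After 7 (back): cur=S back=3 fwd=1
After 8 (back): cur=T back=2 fwd=2
After 9 (visit(H)): cur=H back=3 fwd=0
After 10 (visit(Y)): cur=Y back=4 fwd=0
After 11 (back): cur=H back=3 fwd=1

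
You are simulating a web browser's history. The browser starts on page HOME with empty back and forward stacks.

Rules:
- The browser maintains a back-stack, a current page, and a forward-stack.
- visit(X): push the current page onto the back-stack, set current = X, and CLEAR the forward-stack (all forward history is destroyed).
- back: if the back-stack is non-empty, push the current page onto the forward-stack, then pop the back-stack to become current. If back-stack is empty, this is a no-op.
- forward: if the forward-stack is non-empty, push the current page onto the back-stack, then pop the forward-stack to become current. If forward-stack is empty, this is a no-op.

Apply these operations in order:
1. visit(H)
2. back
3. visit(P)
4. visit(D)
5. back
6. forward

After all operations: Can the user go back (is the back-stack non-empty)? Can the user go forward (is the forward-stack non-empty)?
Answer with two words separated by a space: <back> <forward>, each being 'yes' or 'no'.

Answer: yes no

Derivation:
After 1 (visit(H)): cur=H back=1 fwd=0
After 2 (back): cur=HOME back=0 fwd=1
After 3 (visit(P)): cur=P back=1 fwd=0
After 4 (visit(D)): cur=D back=2 fwd=0
After 5 (back): cur=P back=1 fwd=1
After 6 (forward): cur=D back=2 fwd=0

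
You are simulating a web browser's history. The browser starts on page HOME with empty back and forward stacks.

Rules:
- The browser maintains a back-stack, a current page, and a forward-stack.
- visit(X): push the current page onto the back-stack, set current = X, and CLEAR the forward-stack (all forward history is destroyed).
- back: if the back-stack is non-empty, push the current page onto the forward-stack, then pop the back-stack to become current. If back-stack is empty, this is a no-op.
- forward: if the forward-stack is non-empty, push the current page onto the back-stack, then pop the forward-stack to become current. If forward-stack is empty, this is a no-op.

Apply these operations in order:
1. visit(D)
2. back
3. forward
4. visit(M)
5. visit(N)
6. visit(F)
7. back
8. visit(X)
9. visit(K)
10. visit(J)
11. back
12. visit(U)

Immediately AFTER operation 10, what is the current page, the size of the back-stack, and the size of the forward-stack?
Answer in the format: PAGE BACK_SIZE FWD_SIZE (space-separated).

After 1 (visit(D)): cur=D back=1 fwd=0
After 2 (back): cur=HOME back=0 fwd=1
After 3 (forward): cur=D back=1 fwd=0
After 4 (visit(M)): cur=M back=2 fwd=0
After 5 (visit(N)): cur=N back=3 fwd=0
After 6 (visit(F)): cur=F back=4 fwd=0
After 7 (back): cur=N back=3 fwd=1
After 8 (visit(X)): cur=X back=4 fwd=0
After 9 (visit(K)): cur=K back=5 fwd=0
After 10 (visit(J)): cur=J back=6 fwd=0

J 6 0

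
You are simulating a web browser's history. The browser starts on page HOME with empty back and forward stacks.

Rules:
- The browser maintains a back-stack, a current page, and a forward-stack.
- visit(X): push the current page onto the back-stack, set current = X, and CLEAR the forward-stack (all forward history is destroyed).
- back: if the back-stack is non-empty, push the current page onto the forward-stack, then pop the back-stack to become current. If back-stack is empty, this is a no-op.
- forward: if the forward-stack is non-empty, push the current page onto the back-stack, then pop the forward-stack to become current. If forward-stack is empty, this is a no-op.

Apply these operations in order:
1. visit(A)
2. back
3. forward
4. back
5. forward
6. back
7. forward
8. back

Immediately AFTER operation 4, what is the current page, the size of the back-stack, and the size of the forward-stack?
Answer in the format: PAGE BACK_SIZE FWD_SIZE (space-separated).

After 1 (visit(A)): cur=A back=1 fwd=0
After 2 (back): cur=HOME back=0 fwd=1
After 3 (forward): cur=A back=1 fwd=0
After 4 (back): cur=HOME back=0 fwd=1

HOME 0 1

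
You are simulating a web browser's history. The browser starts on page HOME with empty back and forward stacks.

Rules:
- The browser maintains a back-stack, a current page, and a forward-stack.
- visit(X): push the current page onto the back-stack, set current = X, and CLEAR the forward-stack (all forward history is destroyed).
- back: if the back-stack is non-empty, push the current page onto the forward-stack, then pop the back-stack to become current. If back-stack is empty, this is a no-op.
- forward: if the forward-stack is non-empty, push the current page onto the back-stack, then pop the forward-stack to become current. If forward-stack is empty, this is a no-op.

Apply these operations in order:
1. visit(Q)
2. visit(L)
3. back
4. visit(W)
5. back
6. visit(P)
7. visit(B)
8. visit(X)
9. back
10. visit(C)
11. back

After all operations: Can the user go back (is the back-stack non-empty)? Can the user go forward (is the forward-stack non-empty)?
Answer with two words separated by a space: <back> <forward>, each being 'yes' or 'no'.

After 1 (visit(Q)): cur=Q back=1 fwd=0
After 2 (visit(L)): cur=L back=2 fwd=0
After 3 (back): cur=Q back=1 fwd=1
After 4 (visit(W)): cur=W back=2 fwd=0
After 5 (back): cur=Q back=1 fwd=1
After 6 (visit(P)): cur=P back=2 fwd=0
After 7 (visit(B)): cur=B back=3 fwd=0
After 8 (visit(X)): cur=X back=4 fwd=0
After 9 (back): cur=B back=3 fwd=1
After 10 (visit(C)): cur=C back=4 fwd=0
After 11 (back): cur=B back=3 fwd=1

Answer: yes yes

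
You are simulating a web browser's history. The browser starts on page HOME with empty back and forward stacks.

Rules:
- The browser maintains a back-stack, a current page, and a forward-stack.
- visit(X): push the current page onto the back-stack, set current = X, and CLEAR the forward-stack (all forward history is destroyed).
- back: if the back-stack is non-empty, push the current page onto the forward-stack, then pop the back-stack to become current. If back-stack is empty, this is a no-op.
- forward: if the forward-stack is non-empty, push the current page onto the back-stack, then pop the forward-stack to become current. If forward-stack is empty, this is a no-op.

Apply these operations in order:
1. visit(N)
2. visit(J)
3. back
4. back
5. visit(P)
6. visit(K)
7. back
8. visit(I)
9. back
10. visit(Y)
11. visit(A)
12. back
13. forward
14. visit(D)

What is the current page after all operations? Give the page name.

After 1 (visit(N)): cur=N back=1 fwd=0
After 2 (visit(J)): cur=J back=2 fwd=0
After 3 (back): cur=N back=1 fwd=1
After 4 (back): cur=HOME back=0 fwd=2
After 5 (visit(P)): cur=P back=1 fwd=0
After 6 (visit(K)): cur=K back=2 fwd=0
After 7 (back): cur=P back=1 fwd=1
After 8 (visit(I)): cur=I back=2 fwd=0
After 9 (back): cur=P back=1 fwd=1
After 10 (visit(Y)): cur=Y back=2 fwd=0
After 11 (visit(A)): cur=A back=3 fwd=0
After 12 (back): cur=Y back=2 fwd=1
After 13 (forward): cur=A back=3 fwd=0
After 14 (visit(D)): cur=D back=4 fwd=0

Answer: D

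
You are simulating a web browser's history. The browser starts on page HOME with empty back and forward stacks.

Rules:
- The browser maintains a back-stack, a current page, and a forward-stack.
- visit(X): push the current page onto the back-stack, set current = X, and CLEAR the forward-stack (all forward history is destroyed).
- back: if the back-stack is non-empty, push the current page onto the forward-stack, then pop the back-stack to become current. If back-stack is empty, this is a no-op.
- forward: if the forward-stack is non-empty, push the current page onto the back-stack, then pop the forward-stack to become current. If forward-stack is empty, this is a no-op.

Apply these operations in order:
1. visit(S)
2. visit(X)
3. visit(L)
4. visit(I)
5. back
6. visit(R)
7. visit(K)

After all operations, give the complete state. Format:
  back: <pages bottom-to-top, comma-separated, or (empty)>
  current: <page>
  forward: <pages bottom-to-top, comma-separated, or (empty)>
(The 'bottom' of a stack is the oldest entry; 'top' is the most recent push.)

After 1 (visit(S)): cur=S back=1 fwd=0
After 2 (visit(X)): cur=X back=2 fwd=0
After 3 (visit(L)): cur=L back=3 fwd=0
After 4 (visit(I)): cur=I back=4 fwd=0
After 5 (back): cur=L back=3 fwd=1
After 6 (visit(R)): cur=R back=4 fwd=0
After 7 (visit(K)): cur=K back=5 fwd=0

Answer: back: HOME,S,X,L,R
current: K
forward: (empty)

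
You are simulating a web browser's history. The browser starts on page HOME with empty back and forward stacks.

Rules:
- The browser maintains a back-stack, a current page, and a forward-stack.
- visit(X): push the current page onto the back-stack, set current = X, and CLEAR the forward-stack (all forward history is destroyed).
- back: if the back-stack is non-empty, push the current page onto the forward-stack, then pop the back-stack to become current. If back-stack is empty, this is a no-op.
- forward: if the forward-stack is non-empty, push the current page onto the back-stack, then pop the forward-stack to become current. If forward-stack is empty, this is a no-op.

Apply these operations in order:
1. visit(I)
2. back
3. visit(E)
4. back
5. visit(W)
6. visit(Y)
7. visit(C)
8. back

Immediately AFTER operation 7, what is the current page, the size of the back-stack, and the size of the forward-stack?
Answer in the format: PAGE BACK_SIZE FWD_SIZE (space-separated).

After 1 (visit(I)): cur=I back=1 fwd=0
After 2 (back): cur=HOME back=0 fwd=1
After 3 (visit(E)): cur=E back=1 fwd=0
After 4 (back): cur=HOME back=0 fwd=1
After 5 (visit(W)): cur=W back=1 fwd=0
After 6 (visit(Y)): cur=Y back=2 fwd=0
After 7 (visit(C)): cur=C back=3 fwd=0

C 3 0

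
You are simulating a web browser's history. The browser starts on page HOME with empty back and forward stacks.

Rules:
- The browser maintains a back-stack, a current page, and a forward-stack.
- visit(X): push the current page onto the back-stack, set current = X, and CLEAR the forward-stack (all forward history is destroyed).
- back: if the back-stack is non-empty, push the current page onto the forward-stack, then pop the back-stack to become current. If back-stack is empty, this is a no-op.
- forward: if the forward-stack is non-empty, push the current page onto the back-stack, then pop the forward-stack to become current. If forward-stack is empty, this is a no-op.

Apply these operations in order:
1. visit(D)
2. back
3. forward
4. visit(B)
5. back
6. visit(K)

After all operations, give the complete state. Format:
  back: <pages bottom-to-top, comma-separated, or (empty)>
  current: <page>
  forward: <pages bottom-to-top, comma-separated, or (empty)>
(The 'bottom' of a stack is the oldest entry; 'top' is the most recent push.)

After 1 (visit(D)): cur=D back=1 fwd=0
After 2 (back): cur=HOME back=0 fwd=1
After 3 (forward): cur=D back=1 fwd=0
After 4 (visit(B)): cur=B back=2 fwd=0
After 5 (back): cur=D back=1 fwd=1
After 6 (visit(K)): cur=K back=2 fwd=0

Answer: back: HOME,D
current: K
forward: (empty)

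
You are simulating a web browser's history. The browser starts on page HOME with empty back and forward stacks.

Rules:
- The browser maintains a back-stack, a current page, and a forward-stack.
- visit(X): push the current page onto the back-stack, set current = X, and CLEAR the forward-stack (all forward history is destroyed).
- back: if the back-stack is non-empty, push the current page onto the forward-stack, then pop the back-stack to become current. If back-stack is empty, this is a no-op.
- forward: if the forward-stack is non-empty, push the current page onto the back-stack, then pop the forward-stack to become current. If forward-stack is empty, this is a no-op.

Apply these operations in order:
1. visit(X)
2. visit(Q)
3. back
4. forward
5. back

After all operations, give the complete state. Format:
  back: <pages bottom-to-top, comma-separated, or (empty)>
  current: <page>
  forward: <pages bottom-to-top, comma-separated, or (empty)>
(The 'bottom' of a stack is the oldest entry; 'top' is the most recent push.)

After 1 (visit(X)): cur=X back=1 fwd=0
After 2 (visit(Q)): cur=Q back=2 fwd=0
After 3 (back): cur=X back=1 fwd=1
After 4 (forward): cur=Q back=2 fwd=0
After 5 (back): cur=X back=1 fwd=1

Answer: back: HOME
current: X
forward: Q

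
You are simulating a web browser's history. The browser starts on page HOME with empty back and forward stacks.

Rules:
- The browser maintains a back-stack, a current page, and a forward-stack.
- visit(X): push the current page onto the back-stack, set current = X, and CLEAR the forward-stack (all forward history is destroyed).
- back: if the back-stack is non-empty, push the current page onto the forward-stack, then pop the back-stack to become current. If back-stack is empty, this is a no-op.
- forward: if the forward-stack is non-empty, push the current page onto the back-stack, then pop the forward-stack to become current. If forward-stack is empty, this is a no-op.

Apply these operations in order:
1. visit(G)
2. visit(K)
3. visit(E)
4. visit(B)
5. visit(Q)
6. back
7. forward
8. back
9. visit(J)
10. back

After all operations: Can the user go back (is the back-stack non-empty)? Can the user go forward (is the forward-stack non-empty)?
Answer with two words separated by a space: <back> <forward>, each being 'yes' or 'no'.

After 1 (visit(G)): cur=G back=1 fwd=0
After 2 (visit(K)): cur=K back=2 fwd=0
After 3 (visit(E)): cur=E back=3 fwd=0
After 4 (visit(B)): cur=B back=4 fwd=0
After 5 (visit(Q)): cur=Q back=5 fwd=0
After 6 (back): cur=B back=4 fwd=1
After 7 (forward): cur=Q back=5 fwd=0
After 8 (back): cur=B back=4 fwd=1
After 9 (visit(J)): cur=J back=5 fwd=0
After 10 (back): cur=B back=4 fwd=1

Answer: yes yes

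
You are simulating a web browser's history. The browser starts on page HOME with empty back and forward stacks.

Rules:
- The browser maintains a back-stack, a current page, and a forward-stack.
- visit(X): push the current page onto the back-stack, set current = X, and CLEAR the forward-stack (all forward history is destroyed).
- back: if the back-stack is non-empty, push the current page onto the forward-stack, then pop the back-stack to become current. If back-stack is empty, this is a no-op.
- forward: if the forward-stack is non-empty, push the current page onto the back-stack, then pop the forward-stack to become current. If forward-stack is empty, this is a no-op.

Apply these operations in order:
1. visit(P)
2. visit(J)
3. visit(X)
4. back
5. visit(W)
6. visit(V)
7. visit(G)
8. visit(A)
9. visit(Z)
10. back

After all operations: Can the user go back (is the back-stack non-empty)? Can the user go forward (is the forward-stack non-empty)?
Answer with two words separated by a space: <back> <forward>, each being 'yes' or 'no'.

After 1 (visit(P)): cur=P back=1 fwd=0
After 2 (visit(J)): cur=J back=2 fwd=0
After 3 (visit(X)): cur=X back=3 fwd=0
After 4 (back): cur=J back=2 fwd=1
After 5 (visit(W)): cur=W back=3 fwd=0
After 6 (visit(V)): cur=V back=4 fwd=0
After 7 (visit(G)): cur=G back=5 fwd=0
After 8 (visit(A)): cur=A back=6 fwd=0
After 9 (visit(Z)): cur=Z back=7 fwd=0
After 10 (back): cur=A back=6 fwd=1

Answer: yes yes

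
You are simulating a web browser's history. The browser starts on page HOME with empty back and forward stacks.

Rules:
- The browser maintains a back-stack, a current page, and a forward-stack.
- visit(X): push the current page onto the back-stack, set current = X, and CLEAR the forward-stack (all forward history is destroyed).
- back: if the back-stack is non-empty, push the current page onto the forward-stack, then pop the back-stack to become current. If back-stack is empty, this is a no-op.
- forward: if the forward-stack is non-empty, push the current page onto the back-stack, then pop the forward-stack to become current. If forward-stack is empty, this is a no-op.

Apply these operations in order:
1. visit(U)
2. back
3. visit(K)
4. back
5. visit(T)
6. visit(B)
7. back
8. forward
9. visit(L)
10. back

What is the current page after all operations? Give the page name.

After 1 (visit(U)): cur=U back=1 fwd=0
After 2 (back): cur=HOME back=0 fwd=1
After 3 (visit(K)): cur=K back=1 fwd=0
After 4 (back): cur=HOME back=0 fwd=1
After 5 (visit(T)): cur=T back=1 fwd=0
After 6 (visit(B)): cur=B back=2 fwd=0
After 7 (back): cur=T back=1 fwd=1
After 8 (forward): cur=B back=2 fwd=0
After 9 (visit(L)): cur=L back=3 fwd=0
After 10 (back): cur=B back=2 fwd=1

Answer: B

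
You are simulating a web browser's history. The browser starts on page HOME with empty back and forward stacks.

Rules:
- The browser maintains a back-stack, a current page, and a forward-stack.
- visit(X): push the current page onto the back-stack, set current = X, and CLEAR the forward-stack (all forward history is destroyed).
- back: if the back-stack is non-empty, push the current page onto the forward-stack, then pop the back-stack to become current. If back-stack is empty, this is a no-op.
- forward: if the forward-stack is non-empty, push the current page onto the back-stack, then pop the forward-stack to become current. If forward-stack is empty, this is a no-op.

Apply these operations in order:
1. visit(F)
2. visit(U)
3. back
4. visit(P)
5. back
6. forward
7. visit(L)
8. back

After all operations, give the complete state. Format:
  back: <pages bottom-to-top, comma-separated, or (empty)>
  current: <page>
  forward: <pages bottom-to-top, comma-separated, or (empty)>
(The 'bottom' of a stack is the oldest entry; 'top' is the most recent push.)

After 1 (visit(F)): cur=F back=1 fwd=0
After 2 (visit(U)): cur=U back=2 fwd=0
After 3 (back): cur=F back=1 fwd=1
After 4 (visit(P)): cur=P back=2 fwd=0
After 5 (back): cur=F back=1 fwd=1
After 6 (forward): cur=P back=2 fwd=0
After 7 (visit(L)): cur=L back=3 fwd=0
After 8 (back): cur=P back=2 fwd=1

Answer: back: HOME,F
current: P
forward: L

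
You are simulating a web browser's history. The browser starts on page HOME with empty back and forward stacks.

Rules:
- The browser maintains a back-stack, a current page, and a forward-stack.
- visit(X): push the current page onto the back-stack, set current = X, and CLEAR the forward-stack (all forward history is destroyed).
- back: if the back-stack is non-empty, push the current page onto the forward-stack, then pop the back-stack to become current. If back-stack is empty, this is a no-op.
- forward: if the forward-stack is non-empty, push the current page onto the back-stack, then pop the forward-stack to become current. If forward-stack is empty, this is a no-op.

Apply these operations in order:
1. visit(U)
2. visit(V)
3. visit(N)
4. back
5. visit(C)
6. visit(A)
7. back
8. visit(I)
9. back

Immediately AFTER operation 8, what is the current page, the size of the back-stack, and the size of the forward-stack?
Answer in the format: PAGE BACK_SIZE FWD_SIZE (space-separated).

After 1 (visit(U)): cur=U back=1 fwd=0
After 2 (visit(V)): cur=V back=2 fwd=0
After 3 (visit(N)): cur=N back=3 fwd=0
After 4 (back): cur=V back=2 fwd=1
After 5 (visit(C)): cur=C back=3 fwd=0
After 6 (visit(A)): cur=A back=4 fwd=0
After 7 (back): cur=C back=3 fwd=1
After 8 (visit(I)): cur=I back=4 fwd=0

I 4 0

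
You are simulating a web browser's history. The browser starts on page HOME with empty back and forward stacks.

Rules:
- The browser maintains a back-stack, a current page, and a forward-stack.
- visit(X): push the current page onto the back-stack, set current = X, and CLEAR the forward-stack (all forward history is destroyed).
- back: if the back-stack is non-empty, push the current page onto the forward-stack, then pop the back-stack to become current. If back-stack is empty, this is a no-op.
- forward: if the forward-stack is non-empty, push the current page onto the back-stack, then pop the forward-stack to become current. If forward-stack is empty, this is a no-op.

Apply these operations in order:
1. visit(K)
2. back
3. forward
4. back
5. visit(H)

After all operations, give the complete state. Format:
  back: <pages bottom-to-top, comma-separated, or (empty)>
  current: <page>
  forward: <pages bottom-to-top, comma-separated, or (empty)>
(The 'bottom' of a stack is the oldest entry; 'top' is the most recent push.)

Answer: back: HOME
current: H
forward: (empty)

Derivation:
After 1 (visit(K)): cur=K back=1 fwd=0
After 2 (back): cur=HOME back=0 fwd=1
After 3 (forward): cur=K back=1 fwd=0
After 4 (back): cur=HOME back=0 fwd=1
After 5 (visit(H)): cur=H back=1 fwd=0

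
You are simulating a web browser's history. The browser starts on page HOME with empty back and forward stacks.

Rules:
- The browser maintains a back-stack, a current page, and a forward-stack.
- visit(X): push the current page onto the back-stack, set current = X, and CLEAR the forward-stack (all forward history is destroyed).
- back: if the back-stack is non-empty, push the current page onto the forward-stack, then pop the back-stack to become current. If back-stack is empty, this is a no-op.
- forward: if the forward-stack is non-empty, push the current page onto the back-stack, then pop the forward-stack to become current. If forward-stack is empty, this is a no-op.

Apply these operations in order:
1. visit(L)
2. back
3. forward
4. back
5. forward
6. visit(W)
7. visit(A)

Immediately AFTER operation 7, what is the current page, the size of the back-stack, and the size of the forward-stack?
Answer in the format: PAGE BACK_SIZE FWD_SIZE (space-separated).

After 1 (visit(L)): cur=L back=1 fwd=0
After 2 (back): cur=HOME back=0 fwd=1
After 3 (forward): cur=L back=1 fwd=0
After 4 (back): cur=HOME back=0 fwd=1
After 5 (forward): cur=L back=1 fwd=0
After 6 (visit(W)): cur=W back=2 fwd=0
After 7 (visit(A)): cur=A back=3 fwd=0

A 3 0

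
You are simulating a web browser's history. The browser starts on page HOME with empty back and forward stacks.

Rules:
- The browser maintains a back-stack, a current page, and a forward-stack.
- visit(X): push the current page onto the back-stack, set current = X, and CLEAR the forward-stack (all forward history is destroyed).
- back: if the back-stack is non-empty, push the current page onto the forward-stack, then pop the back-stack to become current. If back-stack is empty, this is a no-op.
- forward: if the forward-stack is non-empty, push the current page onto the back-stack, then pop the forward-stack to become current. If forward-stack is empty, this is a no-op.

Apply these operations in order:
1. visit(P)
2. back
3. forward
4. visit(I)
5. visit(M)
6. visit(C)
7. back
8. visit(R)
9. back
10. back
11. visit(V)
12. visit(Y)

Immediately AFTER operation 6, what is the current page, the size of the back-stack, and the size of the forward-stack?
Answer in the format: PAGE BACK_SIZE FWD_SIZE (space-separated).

After 1 (visit(P)): cur=P back=1 fwd=0
After 2 (back): cur=HOME back=0 fwd=1
After 3 (forward): cur=P back=1 fwd=0
After 4 (visit(I)): cur=I back=2 fwd=0
After 5 (visit(M)): cur=M back=3 fwd=0
After 6 (visit(C)): cur=C back=4 fwd=0

C 4 0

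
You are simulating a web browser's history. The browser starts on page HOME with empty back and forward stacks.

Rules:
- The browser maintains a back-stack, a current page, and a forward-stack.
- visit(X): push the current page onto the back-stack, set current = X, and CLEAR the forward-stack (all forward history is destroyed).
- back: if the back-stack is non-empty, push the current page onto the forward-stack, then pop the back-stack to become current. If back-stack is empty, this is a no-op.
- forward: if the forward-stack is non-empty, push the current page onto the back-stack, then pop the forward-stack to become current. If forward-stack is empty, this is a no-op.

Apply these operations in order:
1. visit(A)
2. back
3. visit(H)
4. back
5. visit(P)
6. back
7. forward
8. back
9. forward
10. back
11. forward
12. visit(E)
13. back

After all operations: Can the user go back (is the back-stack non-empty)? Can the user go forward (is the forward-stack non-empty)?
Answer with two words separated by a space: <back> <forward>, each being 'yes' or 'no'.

Answer: yes yes

Derivation:
After 1 (visit(A)): cur=A back=1 fwd=0
After 2 (back): cur=HOME back=0 fwd=1
After 3 (visit(H)): cur=H back=1 fwd=0
After 4 (back): cur=HOME back=0 fwd=1
After 5 (visit(P)): cur=P back=1 fwd=0
After 6 (back): cur=HOME back=0 fwd=1
After 7 (forward): cur=P back=1 fwd=0
After 8 (back): cur=HOME back=0 fwd=1
After 9 (forward): cur=P back=1 fwd=0
After 10 (back): cur=HOME back=0 fwd=1
After 11 (forward): cur=P back=1 fwd=0
After 12 (visit(E)): cur=E back=2 fwd=0
After 13 (back): cur=P back=1 fwd=1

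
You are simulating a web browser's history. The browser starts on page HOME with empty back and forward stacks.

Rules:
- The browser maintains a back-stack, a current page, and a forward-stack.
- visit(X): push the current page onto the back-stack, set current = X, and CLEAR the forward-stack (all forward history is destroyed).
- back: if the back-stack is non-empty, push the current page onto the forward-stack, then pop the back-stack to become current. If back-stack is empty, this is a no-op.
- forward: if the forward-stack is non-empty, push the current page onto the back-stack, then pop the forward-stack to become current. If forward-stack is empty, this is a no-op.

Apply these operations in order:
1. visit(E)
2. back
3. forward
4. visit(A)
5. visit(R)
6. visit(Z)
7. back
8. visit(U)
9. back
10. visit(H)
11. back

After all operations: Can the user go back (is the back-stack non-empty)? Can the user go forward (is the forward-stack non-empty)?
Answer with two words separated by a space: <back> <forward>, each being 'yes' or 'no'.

Answer: yes yes

Derivation:
After 1 (visit(E)): cur=E back=1 fwd=0
After 2 (back): cur=HOME back=0 fwd=1
After 3 (forward): cur=E back=1 fwd=0
After 4 (visit(A)): cur=A back=2 fwd=0
After 5 (visit(R)): cur=R back=3 fwd=0
After 6 (visit(Z)): cur=Z back=4 fwd=0
After 7 (back): cur=R back=3 fwd=1
After 8 (visit(U)): cur=U back=4 fwd=0
After 9 (back): cur=R back=3 fwd=1
After 10 (visit(H)): cur=H back=4 fwd=0
After 11 (back): cur=R back=3 fwd=1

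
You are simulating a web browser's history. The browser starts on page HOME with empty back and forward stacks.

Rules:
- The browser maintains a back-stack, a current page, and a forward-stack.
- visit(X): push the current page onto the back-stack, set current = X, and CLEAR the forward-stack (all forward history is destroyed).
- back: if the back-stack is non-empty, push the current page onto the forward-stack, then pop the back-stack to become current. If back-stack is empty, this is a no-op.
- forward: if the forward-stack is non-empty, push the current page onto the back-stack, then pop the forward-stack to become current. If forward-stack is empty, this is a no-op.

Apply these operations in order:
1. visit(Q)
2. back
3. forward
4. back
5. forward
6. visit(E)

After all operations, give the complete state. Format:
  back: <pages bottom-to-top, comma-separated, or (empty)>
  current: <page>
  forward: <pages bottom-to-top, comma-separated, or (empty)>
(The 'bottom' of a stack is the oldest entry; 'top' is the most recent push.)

Answer: back: HOME,Q
current: E
forward: (empty)

Derivation:
After 1 (visit(Q)): cur=Q back=1 fwd=0
After 2 (back): cur=HOME back=0 fwd=1
After 3 (forward): cur=Q back=1 fwd=0
After 4 (back): cur=HOME back=0 fwd=1
After 5 (forward): cur=Q back=1 fwd=0
After 6 (visit(E)): cur=E back=2 fwd=0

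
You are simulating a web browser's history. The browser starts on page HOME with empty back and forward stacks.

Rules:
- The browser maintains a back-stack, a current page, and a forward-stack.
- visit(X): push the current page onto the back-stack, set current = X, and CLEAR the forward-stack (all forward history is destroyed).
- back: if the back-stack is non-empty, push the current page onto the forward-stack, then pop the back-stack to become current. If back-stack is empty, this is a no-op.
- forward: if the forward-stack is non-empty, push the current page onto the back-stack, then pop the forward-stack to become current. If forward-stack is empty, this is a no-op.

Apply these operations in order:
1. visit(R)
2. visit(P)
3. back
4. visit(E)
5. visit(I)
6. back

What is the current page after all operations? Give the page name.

After 1 (visit(R)): cur=R back=1 fwd=0
After 2 (visit(P)): cur=P back=2 fwd=0
After 3 (back): cur=R back=1 fwd=1
After 4 (visit(E)): cur=E back=2 fwd=0
After 5 (visit(I)): cur=I back=3 fwd=0
After 6 (back): cur=E back=2 fwd=1

Answer: E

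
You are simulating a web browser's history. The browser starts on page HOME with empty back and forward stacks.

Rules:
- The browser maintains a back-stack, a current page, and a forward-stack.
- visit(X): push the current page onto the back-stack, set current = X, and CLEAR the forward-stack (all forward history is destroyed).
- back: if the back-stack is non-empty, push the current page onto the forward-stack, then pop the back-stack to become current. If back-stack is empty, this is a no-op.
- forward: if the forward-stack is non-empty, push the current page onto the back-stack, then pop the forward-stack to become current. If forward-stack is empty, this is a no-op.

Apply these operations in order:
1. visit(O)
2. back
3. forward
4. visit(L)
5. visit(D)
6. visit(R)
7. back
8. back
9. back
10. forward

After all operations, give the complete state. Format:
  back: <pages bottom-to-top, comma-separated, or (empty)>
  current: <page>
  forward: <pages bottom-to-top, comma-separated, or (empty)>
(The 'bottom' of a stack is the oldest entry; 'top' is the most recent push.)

After 1 (visit(O)): cur=O back=1 fwd=0
After 2 (back): cur=HOME back=0 fwd=1
After 3 (forward): cur=O back=1 fwd=0
After 4 (visit(L)): cur=L back=2 fwd=0
After 5 (visit(D)): cur=D back=3 fwd=0
After 6 (visit(R)): cur=R back=4 fwd=0
After 7 (back): cur=D back=3 fwd=1
After 8 (back): cur=L back=2 fwd=2
After 9 (back): cur=O back=1 fwd=3
After 10 (forward): cur=L back=2 fwd=2

Answer: back: HOME,O
current: L
forward: R,D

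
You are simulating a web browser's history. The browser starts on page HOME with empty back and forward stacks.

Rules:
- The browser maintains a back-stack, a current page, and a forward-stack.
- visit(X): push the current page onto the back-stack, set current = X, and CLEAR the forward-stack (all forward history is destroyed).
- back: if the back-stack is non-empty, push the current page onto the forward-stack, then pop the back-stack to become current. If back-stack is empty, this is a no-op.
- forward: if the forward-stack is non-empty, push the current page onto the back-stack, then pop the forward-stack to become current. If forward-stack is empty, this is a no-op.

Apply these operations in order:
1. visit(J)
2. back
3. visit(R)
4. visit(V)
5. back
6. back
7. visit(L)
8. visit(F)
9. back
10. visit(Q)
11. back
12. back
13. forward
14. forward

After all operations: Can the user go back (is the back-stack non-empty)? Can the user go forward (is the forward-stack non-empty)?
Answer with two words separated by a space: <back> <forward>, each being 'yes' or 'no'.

Answer: yes no

Derivation:
After 1 (visit(J)): cur=J back=1 fwd=0
After 2 (back): cur=HOME back=0 fwd=1
After 3 (visit(R)): cur=R back=1 fwd=0
After 4 (visit(V)): cur=V back=2 fwd=0
After 5 (back): cur=R back=1 fwd=1
After 6 (back): cur=HOME back=0 fwd=2
After 7 (visit(L)): cur=L back=1 fwd=0
After 8 (visit(F)): cur=F back=2 fwd=0
After 9 (back): cur=L back=1 fwd=1
After 10 (visit(Q)): cur=Q back=2 fwd=0
After 11 (back): cur=L back=1 fwd=1
After 12 (back): cur=HOME back=0 fwd=2
After 13 (forward): cur=L back=1 fwd=1
After 14 (forward): cur=Q back=2 fwd=0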